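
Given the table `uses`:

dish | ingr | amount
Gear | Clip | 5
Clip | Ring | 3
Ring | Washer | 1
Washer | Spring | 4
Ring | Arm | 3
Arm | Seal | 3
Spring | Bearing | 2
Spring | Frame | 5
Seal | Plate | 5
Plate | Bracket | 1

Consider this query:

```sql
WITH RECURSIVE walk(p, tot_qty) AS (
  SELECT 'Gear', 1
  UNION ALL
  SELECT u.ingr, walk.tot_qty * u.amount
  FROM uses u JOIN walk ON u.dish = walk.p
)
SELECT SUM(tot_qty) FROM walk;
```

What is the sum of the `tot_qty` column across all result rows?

2046

Base: (Gear, tot_qty=1).
Iteration 1: components of {Gear} -> Clip = 1*5 = 5.
Iteration 2: components of {Clip} -> Ring = 5*3 = 15.
Iteration 3: components of {Ring} -> Arm = 15*3 = 45, Washer = 15*1 = 15.
Iteration 4: components of {Arm,Washer} -> Seal = 45*3 = 135, Spring = 15*4 = 60.
Iteration 5: components of {Seal,Spring} -> Bearing = 60*2 = 120, Frame = 60*5 = 300, Plate = 135*5 = 675.
Iteration 6: components of {Bearing,Frame,Plate} -> Bracket = 675*1 = 675.
Iteration 7: no further components; recursion stops.
SUM(tot_qty) = 1 + 5 + 15 + 15 + 45 + 60 + 135 + 120 + 300 + 675 + 675 = 2046.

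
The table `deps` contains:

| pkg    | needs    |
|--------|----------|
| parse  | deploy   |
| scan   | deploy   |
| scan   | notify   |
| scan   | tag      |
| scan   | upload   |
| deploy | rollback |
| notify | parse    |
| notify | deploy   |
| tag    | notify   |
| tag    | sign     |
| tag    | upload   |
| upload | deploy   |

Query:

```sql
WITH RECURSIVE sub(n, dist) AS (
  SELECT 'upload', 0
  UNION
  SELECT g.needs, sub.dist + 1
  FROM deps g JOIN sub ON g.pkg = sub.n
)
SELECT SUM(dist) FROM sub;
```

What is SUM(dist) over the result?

3

Base: (upload, dist=0).
Iteration 1: edges from {upload} -> (deploy, dist=1).
Iteration 2: edges from {deploy} -> (rollback, dist=2).
Iteration 3: no outgoing edges from {rollback}; recursion stops.
SUM(dist) = 0 + 1 + 2 = 3.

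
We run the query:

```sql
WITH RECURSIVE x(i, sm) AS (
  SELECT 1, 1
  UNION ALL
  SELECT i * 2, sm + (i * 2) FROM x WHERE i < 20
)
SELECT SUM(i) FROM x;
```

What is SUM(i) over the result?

Base: i=1, sm=1.
Iteration 1: 1 < 20 holds -> i = 1 * 2 = 2, sm = 1 + 2 = 3.
Iteration 2: 2 < 20 holds -> i = 2 * 2 = 4, sm = 3 + 4 = 7.
Iteration 3: 4 < 20 holds -> i = 4 * 2 = 8, sm = 7 + 8 = 15.
Iteration 4: 8 < 20 holds -> i = 8 * 2 = 16, sm = 15 + 16 = 31.
Iteration 5: 16 < 20 holds -> i = 16 * 2 = 32, sm = 31 + 32 = 63.
Iteration 6: 32 < 20 fails; recursion stops.
SUM(i) = 1 + 2 + 4 + 8 + 16 + 32 = 63.

63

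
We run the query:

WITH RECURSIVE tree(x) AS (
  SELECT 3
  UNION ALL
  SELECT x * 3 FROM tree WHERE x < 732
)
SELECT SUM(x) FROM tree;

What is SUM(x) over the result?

Base: x=3.
Iteration 1: 3 < 732 holds -> x = 3 * 3 = 9.
Iteration 2: 9 < 732 holds -> x = 9 * 3 = 27.
Iteration 3: 27 < 732 holds -> x = 27 * 3 = 81.
Iteration 4: 81 < 732 holds -> x = 81 * 3 = 243.
Iteration 5: 243 < 732 holds -> x = 243 * 3 = 729.
Iteration 6: 729 < 732 holds -> x = 729 * 3 = 2187.
Iteration 7: 2187 < 732 fails; recursion stops.
SUM(x) = 3 + 9 + 27 + 81 + 243 + 729 + 2187 = 3279.

3279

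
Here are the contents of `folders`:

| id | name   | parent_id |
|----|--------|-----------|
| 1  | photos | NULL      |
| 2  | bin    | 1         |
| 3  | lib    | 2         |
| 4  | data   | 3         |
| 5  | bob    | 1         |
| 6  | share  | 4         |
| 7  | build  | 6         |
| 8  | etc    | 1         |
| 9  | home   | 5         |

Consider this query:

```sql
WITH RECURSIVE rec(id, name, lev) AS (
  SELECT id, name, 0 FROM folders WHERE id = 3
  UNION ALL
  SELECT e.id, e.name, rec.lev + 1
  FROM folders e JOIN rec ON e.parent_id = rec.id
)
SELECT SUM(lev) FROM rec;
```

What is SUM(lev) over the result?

Base: id=3 (lib) at lev 0.
Iteration 1: rows with parent_id in {3} -> data (id 4, lev 1).
Iteration 2: rows with parent_id in {4} -> share (id 6, lev 2).
Iteration 3: rows with parent_id in {6} -> build (id 7, lev 3).
Iteration 4: no rows with parent_id in {7}; recursion stops.
SUM(lev) = 0 + 1 + 2 + 3 = 6.

6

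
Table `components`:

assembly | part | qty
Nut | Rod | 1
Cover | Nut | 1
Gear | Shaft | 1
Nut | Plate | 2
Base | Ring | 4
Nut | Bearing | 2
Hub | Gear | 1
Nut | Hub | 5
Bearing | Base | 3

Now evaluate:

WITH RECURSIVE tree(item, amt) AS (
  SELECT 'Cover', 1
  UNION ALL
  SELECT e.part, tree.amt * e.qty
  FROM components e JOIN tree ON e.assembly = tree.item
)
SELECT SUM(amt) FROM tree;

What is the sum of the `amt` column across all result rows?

52

Base: (Cover, amt=1).
Iteration 1: components of {Cover} -> Nut = 1*1 = 1.
Iteration 2: components of {Nut} -> Bearing = 1*2 = 2, Hub = 1*5 = 5, Plate = 1*2 = 2, Rod = 1*1 = 1.
Iteration 3: components of {Bearing,Hub,Plate,Rod} -> Base = 2*3 = 6, Gear = 5*1 = 5.
Iteration 4: components of {Base,Gear} -> Ring = 6*4 = 24, Shaft = 5*1 = 5.
Iteration 5: no further components; recursion stops.
SUM(amt) = 1 + 1 + 2 + 1 + 5 + 2 + 6 + 5 + 24 + 5 = 52.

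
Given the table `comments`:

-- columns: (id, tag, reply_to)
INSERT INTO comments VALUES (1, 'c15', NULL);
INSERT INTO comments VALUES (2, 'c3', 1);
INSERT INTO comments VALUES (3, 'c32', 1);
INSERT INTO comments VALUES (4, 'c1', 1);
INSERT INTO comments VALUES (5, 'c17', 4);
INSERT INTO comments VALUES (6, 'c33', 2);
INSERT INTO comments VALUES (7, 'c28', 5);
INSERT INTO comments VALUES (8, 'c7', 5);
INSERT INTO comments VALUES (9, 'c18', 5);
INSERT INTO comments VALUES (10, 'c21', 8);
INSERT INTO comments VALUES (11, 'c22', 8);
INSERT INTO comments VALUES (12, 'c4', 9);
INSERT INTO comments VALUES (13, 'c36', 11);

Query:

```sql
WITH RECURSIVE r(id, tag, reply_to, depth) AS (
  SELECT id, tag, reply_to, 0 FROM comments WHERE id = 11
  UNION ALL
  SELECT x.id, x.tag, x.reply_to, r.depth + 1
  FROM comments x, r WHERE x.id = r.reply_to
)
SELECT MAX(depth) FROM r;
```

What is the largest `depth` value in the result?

4

Base: id=11 (c22), reply_to=8, depth 0.
Iteration 1: join on id=8 -> c7 (id 8, reply_to=5, depth 1).
Iteration 2: join on id=5 -> c17 (id 5, reply_to=4, depth 2).
Iteration 3: join on id=4 -> c1 (id 4, reply_to=1, depth 3).
Iteration 4: join on id=1 -> c15 (id 1, reply_to=NULL, depth 4).
Iteration 5: reply_to is NULL; no match; recursion stops.
depth values: 0, 1, 2, 3, 4; the maximum is 4.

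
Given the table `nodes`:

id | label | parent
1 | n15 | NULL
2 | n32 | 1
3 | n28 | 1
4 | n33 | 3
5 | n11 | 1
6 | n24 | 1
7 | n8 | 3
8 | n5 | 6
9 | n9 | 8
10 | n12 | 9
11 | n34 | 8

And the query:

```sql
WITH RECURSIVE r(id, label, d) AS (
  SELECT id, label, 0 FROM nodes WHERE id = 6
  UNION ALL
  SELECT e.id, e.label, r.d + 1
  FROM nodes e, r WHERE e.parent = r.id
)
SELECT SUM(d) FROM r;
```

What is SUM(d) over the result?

Base: id=6 (n24) at d 0.
Iteration 1: rows with parent in {6} -> n5 (id 8, d 1).
Iteration 2: rows with parent in {8} -> n9 (id 9, d 2), n34 (id 11, d 2).
Iteration 3: rows with parent in {9,11} -> n12 (id 10, d 3).
Iteration 4: no rows with parent in {10}; recursion stops.
SUM(d) = 0 + 1 + 2 + 2 + 3 = 8.

8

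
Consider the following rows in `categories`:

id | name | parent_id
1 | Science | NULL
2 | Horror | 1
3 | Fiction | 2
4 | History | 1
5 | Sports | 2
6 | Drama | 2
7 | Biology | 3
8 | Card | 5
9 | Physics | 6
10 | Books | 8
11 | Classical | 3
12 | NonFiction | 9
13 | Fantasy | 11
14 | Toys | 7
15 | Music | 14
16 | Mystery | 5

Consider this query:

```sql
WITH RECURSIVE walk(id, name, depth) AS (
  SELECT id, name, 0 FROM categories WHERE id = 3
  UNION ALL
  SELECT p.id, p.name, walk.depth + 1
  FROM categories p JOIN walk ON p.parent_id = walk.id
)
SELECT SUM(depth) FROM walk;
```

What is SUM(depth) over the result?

9

Base: id=3 (Fiction) at depth 0.
Iteration 1: rows with parent_id in {3} -> Biology (id 7, depth 1), Classical (id 11, depth 1).
Iteration 2: rows with parent_id in {7,11} -> Fantasy (id 13, depth 2), Toys (id 14, depth 2).
Iteration 3: rows with parent_id in {13,14} -> Music (id 15, depth 3).
Iteration 4: no rows with parent_id in {15}; recursion stops.
SUM(depth) = 0 + 1 + 1 + 2 + 2 + 3 = 9.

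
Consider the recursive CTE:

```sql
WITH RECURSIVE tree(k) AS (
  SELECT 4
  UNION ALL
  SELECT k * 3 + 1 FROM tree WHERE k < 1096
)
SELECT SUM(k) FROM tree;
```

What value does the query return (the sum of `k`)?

4915

Base: k=4.
Iteration 1: 4 < 1096 holds -> k = 4 * 3 + 1 = 13.
Iteration 2: 13 < 1096 holds -> k = 13 * 3 + 1 = 40.
Iteration 3: 40 < 1096 holds -> k = 40 * 3 + 1 = 121.
Iteration 4: 121 < 1096 holds -> k = 121 * 3 + 1 = 364.
Iteration 5: 364 < 1096 holds -> k = 364 * 3 + 1 = 1093.
Iteration 6: 1093 < 1096 holds -> k = 1093 * 3 + 1 = 3280.
Iteration 7: 3280 < 1096 fails; recursion stops.
SUM(k) = 4 + 13 + 40 + 121 + 364 + 1093 + 3280 = 4915.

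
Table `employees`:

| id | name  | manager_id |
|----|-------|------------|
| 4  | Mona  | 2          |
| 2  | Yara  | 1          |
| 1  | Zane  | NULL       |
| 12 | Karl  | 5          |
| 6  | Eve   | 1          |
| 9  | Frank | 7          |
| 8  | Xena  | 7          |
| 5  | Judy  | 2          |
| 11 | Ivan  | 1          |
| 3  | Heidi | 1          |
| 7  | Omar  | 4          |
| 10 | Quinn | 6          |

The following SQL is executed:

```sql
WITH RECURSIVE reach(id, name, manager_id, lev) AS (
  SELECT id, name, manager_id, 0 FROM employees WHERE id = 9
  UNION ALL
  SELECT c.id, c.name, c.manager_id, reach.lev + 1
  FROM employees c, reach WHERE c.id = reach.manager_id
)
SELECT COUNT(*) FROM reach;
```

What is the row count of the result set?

Base: id=9 (Frank), manager_id=7, lev 0.
Iteration 1: join on id=7 -> Omar (id 7, manager_id=4, lev 1).
Iteration 2: join on id=4 -> Mona (id 4, manager_id=2, lev 2).
Iteration 3: join on id=2 -> Yara (id 2, manager_id=1, lev 3).
Iteration 4: join on id=1 -> Zane (id 1, manager_id=NULL, lev 4).
Iteration 5: manager_id is NULL; no match; recursion stops.
Total rows emitted: 5.

5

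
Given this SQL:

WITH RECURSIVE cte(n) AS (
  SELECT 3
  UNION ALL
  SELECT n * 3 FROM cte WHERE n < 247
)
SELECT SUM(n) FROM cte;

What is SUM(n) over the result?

1092

Base: n=3.
Iteration 1: 3 < 247 holds -> n = 3 * 3 = 9.
Iteration 2: 9 < 247 holds -> n = 9 * 3 = 27.
Iteration 3: 27 < 247 holds -> n = 27 * 3 = 81.
Iteration 4: 81 < 247 holds -> n = 81 * 3 = 243.
Iteration 5: 243 < 247 holds -> n = 243 * 3 = 729.
Iteration 6: 729 < 247 fails; recursion stops.
SUM(n) = 3 + 9 + 27 + 81 + 243 + 729 = 1092.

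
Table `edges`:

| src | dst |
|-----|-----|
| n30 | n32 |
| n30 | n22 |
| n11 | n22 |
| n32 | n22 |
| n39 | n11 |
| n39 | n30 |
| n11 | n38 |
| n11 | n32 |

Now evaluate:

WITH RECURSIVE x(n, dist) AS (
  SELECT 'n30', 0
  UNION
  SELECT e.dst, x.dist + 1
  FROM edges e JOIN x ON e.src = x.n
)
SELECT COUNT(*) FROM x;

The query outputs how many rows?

4

Base: (n30, dist=0).
Iteration 1: edges from {n30} -> (n22, dist=1), (n32, dist=1).
Iteration 2: edges from {n22,n32} -> (n22, dist=2).
Iteration 3: no outgoing edges from {n22}; recursion stops.
Total rows emitted: 4.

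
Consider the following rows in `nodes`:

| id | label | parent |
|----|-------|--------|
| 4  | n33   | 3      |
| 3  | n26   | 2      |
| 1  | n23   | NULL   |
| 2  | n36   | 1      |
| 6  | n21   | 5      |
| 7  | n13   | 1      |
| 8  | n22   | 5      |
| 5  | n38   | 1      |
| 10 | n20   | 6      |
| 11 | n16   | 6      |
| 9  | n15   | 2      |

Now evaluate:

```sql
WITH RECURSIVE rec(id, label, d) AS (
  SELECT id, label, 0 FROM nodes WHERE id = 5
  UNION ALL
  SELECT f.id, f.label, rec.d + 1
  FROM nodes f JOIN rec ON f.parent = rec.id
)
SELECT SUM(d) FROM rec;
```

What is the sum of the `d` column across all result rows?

6

Base: id=5 (n38) at d 0.
Iteration 1: rows with parent in {5} -> n21 (id 6, d 1), n22 (id 8, d 1).
Iteration 2: rows with parent in {6,8} -> n20 (id 10, d 2), n16 (id 11, d 2).
Iteration 3: no rows with parent in {10,11}; recursion stops.
SUM(d) = 0 + 1 + 1 + 2 + 2 = 6.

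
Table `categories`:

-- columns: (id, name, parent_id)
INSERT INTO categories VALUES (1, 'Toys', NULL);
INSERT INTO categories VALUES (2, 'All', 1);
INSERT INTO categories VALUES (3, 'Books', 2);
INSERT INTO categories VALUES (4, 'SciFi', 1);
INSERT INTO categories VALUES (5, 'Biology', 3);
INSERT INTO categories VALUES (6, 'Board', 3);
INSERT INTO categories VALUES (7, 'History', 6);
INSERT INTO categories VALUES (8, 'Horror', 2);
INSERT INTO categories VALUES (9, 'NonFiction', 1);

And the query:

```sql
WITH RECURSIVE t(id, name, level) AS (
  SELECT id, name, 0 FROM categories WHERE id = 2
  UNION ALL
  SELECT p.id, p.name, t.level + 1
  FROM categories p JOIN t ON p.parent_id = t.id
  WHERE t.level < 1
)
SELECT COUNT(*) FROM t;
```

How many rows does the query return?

3

Base: id=2 (All) at level 0.
Iteration 1: rows with parent_id in {2} -> Books (id 3, level 1), Horror (id 8, level 1).
Iteration 2: level < 1 fails for all current rows; recursion stops.
Total rows emitted: 3.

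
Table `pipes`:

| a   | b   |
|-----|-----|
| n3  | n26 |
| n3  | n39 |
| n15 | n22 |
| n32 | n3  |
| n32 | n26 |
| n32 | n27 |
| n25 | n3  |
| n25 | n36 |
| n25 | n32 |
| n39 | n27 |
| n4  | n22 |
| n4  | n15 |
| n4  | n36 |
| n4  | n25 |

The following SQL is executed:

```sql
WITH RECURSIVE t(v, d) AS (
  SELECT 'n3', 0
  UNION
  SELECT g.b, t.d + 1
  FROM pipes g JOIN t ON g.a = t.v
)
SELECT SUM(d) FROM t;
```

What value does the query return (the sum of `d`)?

4

Base: (n3, d=0).
Iteration 1: edges from {n3} -> (n26, d=1), (n39, d=1).
Iteration 2: edges from {n26,n39} -> (n27, d=2).
Iteration 3: no outgoing edges from {n27}; recursion stops.
SUM(d) = 0 + 1 + 1 + 2 = 4.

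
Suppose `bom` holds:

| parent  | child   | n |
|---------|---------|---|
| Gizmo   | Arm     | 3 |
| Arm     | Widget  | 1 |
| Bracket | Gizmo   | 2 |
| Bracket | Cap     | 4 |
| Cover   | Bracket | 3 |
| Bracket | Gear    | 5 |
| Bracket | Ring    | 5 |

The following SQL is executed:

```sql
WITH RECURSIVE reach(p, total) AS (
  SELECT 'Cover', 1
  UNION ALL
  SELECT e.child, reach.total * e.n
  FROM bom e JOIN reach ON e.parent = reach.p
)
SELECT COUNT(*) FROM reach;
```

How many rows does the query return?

Base: (Cover, total=1).
Iteration 1: components of {Cover} -> Bracket = 1*3 = 3.
Iteration 2: components of {Bracket} -> Cap = 3*4 = 12, Gear = 3*5 = 15, Gizmo = 3*2 = 6, Ring = 3*5 = 15.
Iteration 3: components of {Cap,Gear,Gizmo,Ring} -> Arm = 6*3 = 18.
Iteration 4: components of {Arm} -> Widget = 18*1 = 18.
Iteration 5: no further components; recursion stops.
Total rows emitted: 8.

8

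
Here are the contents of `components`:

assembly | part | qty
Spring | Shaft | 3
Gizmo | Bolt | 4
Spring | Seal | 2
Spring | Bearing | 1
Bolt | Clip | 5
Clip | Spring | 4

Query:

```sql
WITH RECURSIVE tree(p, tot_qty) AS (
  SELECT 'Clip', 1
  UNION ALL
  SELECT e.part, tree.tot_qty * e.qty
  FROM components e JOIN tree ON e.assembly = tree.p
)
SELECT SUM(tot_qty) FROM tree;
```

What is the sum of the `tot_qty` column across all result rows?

Base: (Clip, tot_qty=1).
Iteration 1: components of {Clip} -> Spring = 1*4 = 4.
Iteration 2: components of {Spring} -> Bearing = 4*1 = 4, Seal = 4*2 = 8, Shaft = 4*3 = 12.
Iteration 3: no further components; recursion stops.
SUM(tot_qty) = 1 + 4 + 8 + 4 + 12 = 29.

29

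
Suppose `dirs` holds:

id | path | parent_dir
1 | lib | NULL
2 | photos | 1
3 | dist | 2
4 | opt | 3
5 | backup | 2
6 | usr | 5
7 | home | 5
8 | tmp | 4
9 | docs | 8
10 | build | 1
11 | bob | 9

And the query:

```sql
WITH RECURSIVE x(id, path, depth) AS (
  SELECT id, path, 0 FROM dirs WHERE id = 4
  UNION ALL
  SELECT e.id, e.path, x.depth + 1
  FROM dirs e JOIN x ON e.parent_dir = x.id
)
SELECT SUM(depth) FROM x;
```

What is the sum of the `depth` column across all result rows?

Base: id=4 (opt) at depth 0.
Iteration 1: rows with parent_dir in {4} -> tmp (id 8, depth 1).
Iteration 2: rows with parent_dir in {8} -> docs (id 9, depth 2).
Iteration 3: rows with parent_dir in {9} -> bob (id 11, depth 3).
Iteration 4: no rows with parent_dir in {11}; recursion stops.
SUM(depth) = 0 + 1 + 2 + 3 = 6.

6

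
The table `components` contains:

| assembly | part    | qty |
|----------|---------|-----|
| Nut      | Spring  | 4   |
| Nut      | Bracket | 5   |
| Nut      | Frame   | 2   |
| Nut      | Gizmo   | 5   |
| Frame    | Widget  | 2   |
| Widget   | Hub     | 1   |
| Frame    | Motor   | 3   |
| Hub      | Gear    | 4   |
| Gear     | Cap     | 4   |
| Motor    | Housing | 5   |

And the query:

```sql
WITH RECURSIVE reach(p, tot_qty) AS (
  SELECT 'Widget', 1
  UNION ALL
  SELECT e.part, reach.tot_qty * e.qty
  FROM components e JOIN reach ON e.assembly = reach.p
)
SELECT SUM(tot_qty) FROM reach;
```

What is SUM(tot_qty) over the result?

22

Base: (Widget, tot_qty=1).
Iteration 1: components of {Widget} -> Hub = 1*1 = 1.
Iteration 2: components of {Hub} -> Gear = 1*4 = 4.
Iteration 3: components of {Gear} -> Cap = 4*4 = 16.
Iteration 4: no further components; recursion stops.
SUM(tot_qty) = 1 + 1 + 4 + 16 = 22.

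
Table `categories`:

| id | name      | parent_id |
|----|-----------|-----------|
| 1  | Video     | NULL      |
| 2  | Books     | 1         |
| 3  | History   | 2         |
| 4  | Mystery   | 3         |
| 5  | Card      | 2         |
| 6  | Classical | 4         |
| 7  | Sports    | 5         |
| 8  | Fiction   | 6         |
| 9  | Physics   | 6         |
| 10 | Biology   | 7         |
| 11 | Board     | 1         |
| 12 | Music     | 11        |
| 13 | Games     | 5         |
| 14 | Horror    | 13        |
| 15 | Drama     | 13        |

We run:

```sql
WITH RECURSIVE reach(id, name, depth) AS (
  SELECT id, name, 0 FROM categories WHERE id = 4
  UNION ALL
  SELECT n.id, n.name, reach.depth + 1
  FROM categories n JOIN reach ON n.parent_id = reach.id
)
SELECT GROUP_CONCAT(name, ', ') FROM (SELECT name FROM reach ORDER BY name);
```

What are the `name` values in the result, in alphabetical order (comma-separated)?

Classical, Fiction, Mystery, Physics

Base: id=4 (Mystery) at depth 0.
Iteration 1: rows with parent_id in {4} -> Classical (id 6, depth 1).
Iteration 2: rows with parent_id in {6} -> Fiction (id 8, depth 2), Physics (id 9, depth 2).
Iteration 3: no rows with parent_id in {8,9}; recursion stops.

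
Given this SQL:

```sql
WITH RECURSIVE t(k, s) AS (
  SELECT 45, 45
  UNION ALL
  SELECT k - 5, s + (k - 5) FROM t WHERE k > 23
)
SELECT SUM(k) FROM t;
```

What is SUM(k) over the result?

Base: k=45, s=45.
Iteration 1: 45 > 23 holds -> k = 45 - 5 = 40, s = 45 + 40 = 85.
Iteration 2: 40 > 23 holds -> k = 40 - 5 = 35, s = 85 + 35 = 120.
Iteration 3: 35 > 23 holds -> k = 35 - 5 = 30, s = 120 + 30 = 150.
Iteration 4: 30 > 23 holds -> k = 30 - 5 = 25, s = 150 + 25 = 175.
Iteration 5: 25 > 23 holds -> k = 25 - 5 = 20, s = 175 + 20 = 195.
Iteration 6: 20 > 23 fails; recursion stops.
SUM(k) = 45 + 40 + 35 + 30 + 25 + 20 = 195.

195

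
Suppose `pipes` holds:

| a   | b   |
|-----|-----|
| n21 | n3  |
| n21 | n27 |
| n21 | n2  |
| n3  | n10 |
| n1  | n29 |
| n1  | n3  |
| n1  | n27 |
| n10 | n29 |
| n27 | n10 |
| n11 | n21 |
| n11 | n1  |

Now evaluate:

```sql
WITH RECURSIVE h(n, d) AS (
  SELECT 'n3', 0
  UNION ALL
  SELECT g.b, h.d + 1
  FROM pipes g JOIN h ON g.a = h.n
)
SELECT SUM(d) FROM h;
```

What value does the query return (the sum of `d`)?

Base: (n3, d=0).
Iteration 1: edges from {n3} -> (n10, d=1).
Iteration 2: edges from {n10} -> (n29, d=2).
Iteration 3: no outgoing edges from {n29}; recursion stops.
SUM(d) = 0 + 1 + 2 = 3.

3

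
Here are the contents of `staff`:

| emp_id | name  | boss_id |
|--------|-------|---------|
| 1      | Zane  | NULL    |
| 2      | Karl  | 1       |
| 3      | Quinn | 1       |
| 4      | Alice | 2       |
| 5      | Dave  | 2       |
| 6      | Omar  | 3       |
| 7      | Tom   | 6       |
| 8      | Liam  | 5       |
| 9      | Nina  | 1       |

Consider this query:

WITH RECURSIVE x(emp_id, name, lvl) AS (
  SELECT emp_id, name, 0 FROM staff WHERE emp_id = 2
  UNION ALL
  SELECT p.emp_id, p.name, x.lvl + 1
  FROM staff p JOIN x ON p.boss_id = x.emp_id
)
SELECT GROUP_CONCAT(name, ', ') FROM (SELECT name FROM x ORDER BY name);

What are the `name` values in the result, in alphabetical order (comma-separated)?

Alice, Dave, Karl, Liam

Base: emp_id=2 (Karl) at lvl 0.
Iteration 1: rows with boss_id in {2} -> Alice (id 4, lvl 1), Dave (id 5, lvl 1).
Iteration 2: rows with boss_id in {4,5} -> Liam (id 8, lvl 2).
Iteration 3: no rows with boss_id in {8}; recursion stops.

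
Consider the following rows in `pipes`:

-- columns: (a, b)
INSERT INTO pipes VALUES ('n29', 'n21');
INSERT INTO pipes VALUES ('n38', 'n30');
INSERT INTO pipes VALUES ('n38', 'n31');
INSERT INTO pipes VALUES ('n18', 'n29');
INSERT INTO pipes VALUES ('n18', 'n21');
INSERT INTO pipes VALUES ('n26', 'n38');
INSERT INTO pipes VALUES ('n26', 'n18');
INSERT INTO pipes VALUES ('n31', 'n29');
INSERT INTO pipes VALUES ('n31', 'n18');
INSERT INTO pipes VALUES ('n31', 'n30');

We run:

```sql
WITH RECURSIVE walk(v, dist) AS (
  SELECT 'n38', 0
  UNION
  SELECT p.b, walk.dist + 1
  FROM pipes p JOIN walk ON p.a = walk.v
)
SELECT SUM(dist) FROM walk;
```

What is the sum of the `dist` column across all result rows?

Base: (n38, dist=0).
Iteration 1: edges from {n38} -> (n30, dist=1), (n31, dist=1).
Iteration 2: edges from {n30,n31} -> (n18, dist=2), (n29, dist=2), (n30, dist=2).
Iteration 3: edges from {n18,n29,n30} -> (n21, dist=3), (n29, dist=3). [UNION drops 1 duplicate row(s)]
Iteration 4: edges from {n21,n29} -> (n21, dist=4).
Iteration 5: no outgoing edges from {n21}; recursion stops.
SUM(dist) = 0 + 1 + 1 + 2 + 2 + 2 + 3 + 3 + 4 = 18.

18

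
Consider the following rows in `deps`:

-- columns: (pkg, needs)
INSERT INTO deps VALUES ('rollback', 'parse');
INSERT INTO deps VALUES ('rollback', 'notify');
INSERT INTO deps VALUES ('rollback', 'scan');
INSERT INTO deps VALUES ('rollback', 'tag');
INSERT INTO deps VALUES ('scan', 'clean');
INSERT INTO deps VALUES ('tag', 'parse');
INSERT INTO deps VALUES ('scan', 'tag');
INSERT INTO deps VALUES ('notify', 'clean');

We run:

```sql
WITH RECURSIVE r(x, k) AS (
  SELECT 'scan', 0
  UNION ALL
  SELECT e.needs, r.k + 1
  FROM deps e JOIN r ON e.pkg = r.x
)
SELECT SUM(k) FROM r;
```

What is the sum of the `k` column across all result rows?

Base: (scan, k=0).
Iteration 1: edges from {scan} -> (clean, k=1), (tag, k=1).
Iteration 2: edges from {clean,tag} -> (parse, k=2).
Iteration 3: no outgoing edges from {parse}; recursion stops.
SUM(k) = 0 + 1 + 1 + 2 = 4.

4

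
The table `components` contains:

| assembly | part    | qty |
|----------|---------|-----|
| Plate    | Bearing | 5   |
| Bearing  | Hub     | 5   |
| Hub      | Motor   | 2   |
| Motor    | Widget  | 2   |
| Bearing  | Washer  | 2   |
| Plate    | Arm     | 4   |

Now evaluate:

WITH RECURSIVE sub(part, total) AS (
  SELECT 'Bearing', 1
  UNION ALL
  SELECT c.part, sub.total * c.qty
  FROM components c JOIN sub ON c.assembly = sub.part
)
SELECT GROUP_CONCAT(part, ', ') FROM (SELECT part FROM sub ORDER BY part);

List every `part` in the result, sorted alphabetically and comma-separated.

Base: (Bearing, total=1).
Iteration 1: components of {Bearing} -> Hub = 1*5 = 5, Washer = 1*2 = 2.
Iteration 2: components of {Hub,Washer} -> Motor = 5*2 = 10.
Iteration 3: components of {Motor} -> Widget = 10*2 = 20.
Iteration 4: no further components; recursion stops.

Bearing, Hub, Motor, Washer, Widget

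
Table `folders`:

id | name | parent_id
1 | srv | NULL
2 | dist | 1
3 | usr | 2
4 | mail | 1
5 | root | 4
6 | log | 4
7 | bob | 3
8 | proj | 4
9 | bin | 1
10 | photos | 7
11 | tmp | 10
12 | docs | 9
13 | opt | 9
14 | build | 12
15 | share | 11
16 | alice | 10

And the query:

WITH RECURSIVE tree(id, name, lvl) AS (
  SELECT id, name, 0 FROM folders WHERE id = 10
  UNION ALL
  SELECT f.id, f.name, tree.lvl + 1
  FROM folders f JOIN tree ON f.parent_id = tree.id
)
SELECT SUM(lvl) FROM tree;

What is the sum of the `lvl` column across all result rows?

4

Base: id=10 (photos) at lvl 0.
Iteration 1: rows with parent_id in {10} -> tmp (id 11, lvl 1), alice (id 16, lvl 1).
Iteration 2: rows with parent_id in {11,16} -> share (id 15, lvl 2).
Iteration 3: no rows with parent_id in {15}; recursion stops.
SUM(lvl) = 0 + 1 + 1 + 2 = 4.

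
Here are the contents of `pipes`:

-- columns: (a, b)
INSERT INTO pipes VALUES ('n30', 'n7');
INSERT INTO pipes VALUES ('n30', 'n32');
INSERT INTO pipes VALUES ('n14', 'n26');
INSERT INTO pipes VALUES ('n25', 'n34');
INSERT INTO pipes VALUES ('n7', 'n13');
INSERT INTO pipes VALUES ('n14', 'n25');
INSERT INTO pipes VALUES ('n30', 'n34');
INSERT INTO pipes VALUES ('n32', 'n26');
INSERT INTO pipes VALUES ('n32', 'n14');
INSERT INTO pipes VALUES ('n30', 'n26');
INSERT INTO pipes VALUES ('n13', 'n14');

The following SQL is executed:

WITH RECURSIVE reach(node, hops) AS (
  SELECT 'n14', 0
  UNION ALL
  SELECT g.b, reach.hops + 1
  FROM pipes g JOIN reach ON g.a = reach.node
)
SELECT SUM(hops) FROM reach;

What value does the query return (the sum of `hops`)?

4

Base: (n14, hops=0).
Iteration 1: edges from {n14} -> (n25, hops=1), (n26, hops=1).
Iteration 2: edges from {n25,n26} -> (n34, hops=2).
Iteration 3: no outgoing edges from {n34}; recursion stops.
SUM(hops) = 0 + 1 + 1 + 2 = 4.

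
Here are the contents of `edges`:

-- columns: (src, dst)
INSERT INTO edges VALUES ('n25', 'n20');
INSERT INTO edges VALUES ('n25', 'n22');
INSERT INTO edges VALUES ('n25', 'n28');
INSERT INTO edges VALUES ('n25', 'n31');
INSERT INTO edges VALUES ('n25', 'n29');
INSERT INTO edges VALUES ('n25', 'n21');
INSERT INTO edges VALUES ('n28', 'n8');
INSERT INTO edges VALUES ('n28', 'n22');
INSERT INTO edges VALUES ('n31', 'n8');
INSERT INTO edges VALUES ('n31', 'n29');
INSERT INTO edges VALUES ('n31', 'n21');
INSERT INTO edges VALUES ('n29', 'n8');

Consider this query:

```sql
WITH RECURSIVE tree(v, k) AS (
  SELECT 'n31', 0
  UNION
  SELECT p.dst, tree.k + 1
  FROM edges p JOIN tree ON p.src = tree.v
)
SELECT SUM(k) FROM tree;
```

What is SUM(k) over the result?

Base: (n31, k=0).
Iteration 1: edges from {n31} -> (n21, k=1), (n29, k=1), (n8, k=1).
Iteration 2: edges from {n21,n29,n8} -> (n8, k=2).
Iteration 3: no outgoing edges from {n8}; recursion stops.
SUM(k) = 0 + 1 + 1 + 1 + 2 = 5.

5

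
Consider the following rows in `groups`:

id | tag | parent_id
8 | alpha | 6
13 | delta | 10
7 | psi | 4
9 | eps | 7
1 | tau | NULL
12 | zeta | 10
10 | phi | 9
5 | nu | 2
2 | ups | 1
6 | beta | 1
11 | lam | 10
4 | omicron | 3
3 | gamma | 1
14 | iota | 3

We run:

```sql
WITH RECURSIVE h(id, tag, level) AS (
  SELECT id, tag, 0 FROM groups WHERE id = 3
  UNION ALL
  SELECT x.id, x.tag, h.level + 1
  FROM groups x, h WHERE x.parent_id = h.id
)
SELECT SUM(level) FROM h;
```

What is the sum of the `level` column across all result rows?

Base: id=3 (gamma) at level 0.
Iteration 1: rows with parent_id in {3} -> omicron (id 4, level 1), iota (id 14, level 1).
Iteration 2: rows with parent_id in {4,14} -> psi (id 7, level 2).
Iteration 3: rows with parent_id in {7} -> eps (id 9, level 3).
Iteration 4: rows with parent_id in {9} -> phi (id 10, level 4).
Iteration 5: rows with parent_id in {10} -> lam (id 11, level 5), zeta (id 12, level 5), delta (id 13, level 5).
Iteration 6: no rows with parent_id in {11,12,13}; recursion stops.
SUM(level) = 0 + 1 + 1 + 2 + 3 + 4 + 5 + 5 + 5 = 26.

26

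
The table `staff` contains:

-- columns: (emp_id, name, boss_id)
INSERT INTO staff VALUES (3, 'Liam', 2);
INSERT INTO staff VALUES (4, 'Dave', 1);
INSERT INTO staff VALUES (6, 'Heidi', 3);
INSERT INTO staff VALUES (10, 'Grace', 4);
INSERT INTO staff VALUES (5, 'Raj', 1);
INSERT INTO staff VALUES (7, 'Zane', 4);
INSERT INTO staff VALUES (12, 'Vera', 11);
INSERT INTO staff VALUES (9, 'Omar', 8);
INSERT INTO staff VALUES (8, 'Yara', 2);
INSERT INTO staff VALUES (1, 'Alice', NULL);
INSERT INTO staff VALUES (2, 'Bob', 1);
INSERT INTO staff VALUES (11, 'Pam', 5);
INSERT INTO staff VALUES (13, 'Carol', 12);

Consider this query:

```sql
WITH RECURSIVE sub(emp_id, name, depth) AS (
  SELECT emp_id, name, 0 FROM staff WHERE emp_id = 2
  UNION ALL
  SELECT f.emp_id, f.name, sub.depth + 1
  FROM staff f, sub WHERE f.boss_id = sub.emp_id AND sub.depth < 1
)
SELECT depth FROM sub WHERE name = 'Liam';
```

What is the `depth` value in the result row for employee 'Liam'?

1

Base: emp_id=2 (Bob) at depth 0.
Iteration 1: rows with boss_id in {2} -> Liam (id 3, depth 1), Yara (id 8, depth 1).
Iteration 2: depth < 1 fails for all current rows; recursion stops.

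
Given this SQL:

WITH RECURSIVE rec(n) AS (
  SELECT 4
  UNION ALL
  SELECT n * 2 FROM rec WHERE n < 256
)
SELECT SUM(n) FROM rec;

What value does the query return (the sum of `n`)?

Base: n=4.
Iteration 1: 4 < 256 holds -> n = 4 * 2 = 8.
Iteration 2: 8 < 256 holds -> n = 8 * 2 = 16.
Iteration 3: 16 < 256 holds -> n = 16 * 2 = 32.
Iteration 4: 32 < 256 holds -> n = 32 * 2 = 64.
Iteration 5: 64 < 256 holds -> n = 64 * 2 = 128.
Iteration 6: 128 < 256 holds -> n = 128 * 2 = 256.
Iteration 7: 256 < 256 fails; recursion stops.
SUM(n) = 4 + 8 + 16 + 32 + 64 + 128 + 256 = 508.

508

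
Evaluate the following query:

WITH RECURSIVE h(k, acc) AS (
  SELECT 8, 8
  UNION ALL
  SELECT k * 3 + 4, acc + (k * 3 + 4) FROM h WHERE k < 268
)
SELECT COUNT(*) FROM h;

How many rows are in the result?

Base: k=8, acc=8.
Iteration 1: 8 < 268 holds -> k = 8 * 3 + 4 = 28, acc = 8 + 28 = 36.
Iteration 2: 28 < 268 holds -> k = 28 * 3 + 4 = 88, acc = 36 + 88 = 124.
Iteration 3: 88 < 268 holds -> k = 88 * 3 + 4 = 268, acc = 124 + 268 = 392.
Iteration 4: 268 < 268 fails; recursion stops.
Total rows emitted: 4.

4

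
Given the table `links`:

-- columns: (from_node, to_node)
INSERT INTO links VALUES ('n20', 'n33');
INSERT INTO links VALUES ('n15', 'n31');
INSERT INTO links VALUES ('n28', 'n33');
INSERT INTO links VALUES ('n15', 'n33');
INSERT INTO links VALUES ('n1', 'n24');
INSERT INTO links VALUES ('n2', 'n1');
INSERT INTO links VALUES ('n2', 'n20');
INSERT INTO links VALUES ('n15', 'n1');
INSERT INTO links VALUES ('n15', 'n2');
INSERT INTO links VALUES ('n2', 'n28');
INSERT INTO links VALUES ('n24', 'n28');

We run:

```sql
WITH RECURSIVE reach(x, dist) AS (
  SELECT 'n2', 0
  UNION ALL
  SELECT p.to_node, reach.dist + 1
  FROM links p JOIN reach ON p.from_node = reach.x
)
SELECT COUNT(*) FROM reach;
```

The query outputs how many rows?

9

Base: (n2, dist=0).
Iteration 1: edges from {n2} -> (n1, dist=1), (n20, dist=1), (n28, dist=1).
Iteration 2: edges from {n1,n20,n28} -> (n24, dist=2), (n33, dist=2) x2. [UNION ALL keeps all 3 new rows, including repeats]
Iteration 3: edges from {n24,n33} -> (n28, dist=3).
Iteration 4: edges from {n28} -> (n33, dist=4).
Iteration 5: no outgoing edges from {n33}; recursion stops.
Total rows emitted: 9.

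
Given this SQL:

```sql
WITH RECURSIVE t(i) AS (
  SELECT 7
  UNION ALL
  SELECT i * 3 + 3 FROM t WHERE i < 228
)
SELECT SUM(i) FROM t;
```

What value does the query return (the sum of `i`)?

334

Base: i=7.
Iteration 1: 7 < 228 holds -> i = 7 * 3 + 3 = 24.
Iteration 2: 24 < 228 holds -> i = 24 * 3 + 3 = 75.
Iteration 3: 75 < 228 holds -> i = 75 * 3 + 3 = 228.
Iteration 4: 228 < 228 fails; recursion stops.
SUM(i) = 7 + 24 + 75 + 228 = 334.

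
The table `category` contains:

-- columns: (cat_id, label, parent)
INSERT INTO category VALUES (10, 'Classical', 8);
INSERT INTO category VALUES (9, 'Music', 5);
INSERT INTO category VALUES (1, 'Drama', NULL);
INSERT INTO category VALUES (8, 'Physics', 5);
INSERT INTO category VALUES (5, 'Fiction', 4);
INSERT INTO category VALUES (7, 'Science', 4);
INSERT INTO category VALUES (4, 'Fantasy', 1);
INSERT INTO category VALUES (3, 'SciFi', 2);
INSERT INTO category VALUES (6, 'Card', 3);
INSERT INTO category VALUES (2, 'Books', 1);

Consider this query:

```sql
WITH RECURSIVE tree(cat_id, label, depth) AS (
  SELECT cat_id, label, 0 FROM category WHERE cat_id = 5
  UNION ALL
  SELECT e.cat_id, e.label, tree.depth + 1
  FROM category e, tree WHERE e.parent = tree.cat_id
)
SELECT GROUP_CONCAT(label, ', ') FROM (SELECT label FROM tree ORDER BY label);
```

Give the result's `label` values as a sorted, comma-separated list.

Base: cat_id=5 (Fiction) at depth 0.
Iteration 1: rows with parent in {5} -> Physics (id 8, depth 1), Music (id 9, depth 1).
Iteration 2: rows with parent in {8,9} -> Classical (id 10, depth 2).
Iteration 3: no rows with parent in {10}; recursion stops.

Classical, Fiction, Music, Physics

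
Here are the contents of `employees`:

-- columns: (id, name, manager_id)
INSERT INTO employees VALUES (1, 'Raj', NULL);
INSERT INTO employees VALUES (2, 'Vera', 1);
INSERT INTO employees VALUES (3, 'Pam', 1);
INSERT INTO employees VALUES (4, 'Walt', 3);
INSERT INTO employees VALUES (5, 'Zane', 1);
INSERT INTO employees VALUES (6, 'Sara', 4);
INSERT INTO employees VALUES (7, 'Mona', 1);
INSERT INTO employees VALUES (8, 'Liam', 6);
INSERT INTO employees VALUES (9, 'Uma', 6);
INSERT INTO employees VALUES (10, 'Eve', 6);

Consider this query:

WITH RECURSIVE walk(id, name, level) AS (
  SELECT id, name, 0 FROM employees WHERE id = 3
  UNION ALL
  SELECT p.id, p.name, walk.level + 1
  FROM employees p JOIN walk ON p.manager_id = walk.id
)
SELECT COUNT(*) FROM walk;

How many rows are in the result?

6

Base: id=3 (Pam) at level 0.
Iteration 1: rows with manager_id in {3} -> Walt (id 4, level 1).
Iteration 2: rows with manager_id in {4} -> Sara (id 6, level 2).
Iteration 3: rows with manager_id in {6} -> Liam (id 8, level 3), Uma (id 9, level 3), Eve (id 10, level 3).
Iteration 4: no rows with manager_id in {8,9,10}; recursion stops.
Total rows emitted: 6.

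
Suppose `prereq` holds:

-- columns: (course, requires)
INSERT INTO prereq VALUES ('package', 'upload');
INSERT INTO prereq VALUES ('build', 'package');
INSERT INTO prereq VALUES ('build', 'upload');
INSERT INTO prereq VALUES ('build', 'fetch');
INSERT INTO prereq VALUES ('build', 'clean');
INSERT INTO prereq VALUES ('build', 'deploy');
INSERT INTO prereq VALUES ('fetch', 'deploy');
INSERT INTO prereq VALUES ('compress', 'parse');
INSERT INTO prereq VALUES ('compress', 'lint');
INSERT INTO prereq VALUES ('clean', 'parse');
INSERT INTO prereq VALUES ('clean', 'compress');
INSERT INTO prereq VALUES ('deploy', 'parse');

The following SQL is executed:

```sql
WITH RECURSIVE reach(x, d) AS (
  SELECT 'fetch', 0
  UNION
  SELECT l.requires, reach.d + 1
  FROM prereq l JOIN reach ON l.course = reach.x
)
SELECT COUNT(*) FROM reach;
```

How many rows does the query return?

Base: (fetch, d=0).
Iteration 1: edges from {fetch} -> (deploy, d=1).
Iteration 2: edges from {deploy} -> (parse, d=2).
Iteration 3: no outgoing edges from {parse}; recursion stops.
Total rows emitted: 3.

3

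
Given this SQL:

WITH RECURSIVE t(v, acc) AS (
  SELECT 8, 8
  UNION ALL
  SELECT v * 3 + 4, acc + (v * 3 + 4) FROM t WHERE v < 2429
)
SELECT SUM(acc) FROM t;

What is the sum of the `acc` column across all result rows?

16304

Base: v=8, acc=8.
Iteration 1: 8 < 2429 holds -> v = 8 * 3 + 4 = 28, acc = 8 + 28 = 36.
Iteration 2: 28 < 2429 holds -> v = 28 * 3 + 4 = 88, acc = 36 + 88 = 124.
Iteration 3: 88 < 2429 holds -> v = 88 * 3 + 4 = 268, acc = 124 + 268 = 392.
Iteration 4: 268 < 2429 holds -> v = 268 * 3 + 4 = 808, acc = 392 + 808 = 1200.
Iteration 5: 808 < 2429 holds -> v = 808 * 3 + 4 = 2428, acc = 1200 + 2428 = 3628.
Iteration 6: 2428 < 2429 holds -> v = 2428 * 3 + 4 = 7288, acc = 3628 + 7288 = 10916.
Iteration 7: 7288 < 2429 fails; recursion stops.
SUM(acc) = 8 + 36 + 124 + 392 + 1200 + 3628 + 10916 = 16304.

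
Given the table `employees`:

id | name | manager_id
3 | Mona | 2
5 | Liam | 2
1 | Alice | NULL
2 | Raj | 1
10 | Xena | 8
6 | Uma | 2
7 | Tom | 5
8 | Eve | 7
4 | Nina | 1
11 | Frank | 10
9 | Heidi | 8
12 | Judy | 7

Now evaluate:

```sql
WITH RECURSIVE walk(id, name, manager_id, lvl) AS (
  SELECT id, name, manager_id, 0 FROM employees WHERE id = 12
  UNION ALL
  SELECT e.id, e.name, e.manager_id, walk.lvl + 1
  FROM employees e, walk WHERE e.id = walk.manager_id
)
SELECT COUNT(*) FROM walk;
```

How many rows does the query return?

5

Base: id=12 (Judy), manager_id=7, lvl 0.
Iteration 1: join on id=7 -> Tom (id 7, manager_id=5, lvl 1).
Iteration 2: join on id=5 -> Liam (id 5, manager_id=2, lvl 2).
Iteration 3: join on id=2 -> Raj (id 2, manager_id=1, lvl 3).
Iteration 4: join on id=1 -> Alice (id 1, manager_id=NULL, lvl 4).
Iteration 5: manager_id is NULL; no match; recursion stops.
Total rows emitted: 5.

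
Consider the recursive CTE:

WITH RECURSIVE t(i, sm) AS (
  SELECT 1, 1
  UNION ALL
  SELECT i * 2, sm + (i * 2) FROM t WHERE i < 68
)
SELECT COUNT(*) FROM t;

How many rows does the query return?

Base: i=1, sm=1.
Iteration 1: 1 < 68 holds -> i = 1 * 2 = 2, sm = 1 + 2 = 3.
Iteration 2: 2 < 68 holds -> i = 2 * 2 = 4, sm = 3 + 4 = 7.
Iteration 3: 4 < 68 holds -> i = 4 * 2 = 8, sm = 7 + 8 = 15.
Iteration 4: 8 < 68 holds -> i = 8 * 2 = 16, sm = 15 + 16 = 31.
Iteration 5: 16 < 68 holds -> i = 16 * 2 = 32, sm = 31 + 32 = 63.
Iteration 6: 32 < 68 holds -> i = 32 * 2 = 64, sm = 63 + 64 = 127.
Iteration 7: 64 < 68 holds -> i = 64 * 2 = 128, sm = 127 + 128 = 255.
Iteration 8: 128 < 68 fails; recursion stops.
Total rows emitted: 8.

8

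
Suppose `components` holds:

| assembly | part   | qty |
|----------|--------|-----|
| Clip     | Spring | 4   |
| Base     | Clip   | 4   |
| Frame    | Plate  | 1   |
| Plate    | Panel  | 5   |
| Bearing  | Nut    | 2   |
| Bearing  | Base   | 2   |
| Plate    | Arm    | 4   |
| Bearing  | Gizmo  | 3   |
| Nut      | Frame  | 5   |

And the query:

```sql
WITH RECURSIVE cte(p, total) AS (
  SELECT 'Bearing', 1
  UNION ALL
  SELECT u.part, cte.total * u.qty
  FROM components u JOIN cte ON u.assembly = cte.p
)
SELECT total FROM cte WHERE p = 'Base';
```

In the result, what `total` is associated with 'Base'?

Base: (Bearing, total=1).
Iteration 1: components of {Bearing} -> Base = 1*2 = 2, Gizmo = 1*3 = 3, Nut = 1*2 = 2.
Iteration 2: components of {Base,Gizmo,Nut} -> Clip = 2*4 = 8, Frame = 2*5 = 10.
Iteration 3: components of {Clip,Frame} -> Plate = 10*1 = 10, Spring = 8*4 = 32.
Iteration 4: components of {Plate,Spring} -> Arm = 10*4 = 40, Panel = 10*5 = 50.
Iteration 5: no further components; recursion stops.

2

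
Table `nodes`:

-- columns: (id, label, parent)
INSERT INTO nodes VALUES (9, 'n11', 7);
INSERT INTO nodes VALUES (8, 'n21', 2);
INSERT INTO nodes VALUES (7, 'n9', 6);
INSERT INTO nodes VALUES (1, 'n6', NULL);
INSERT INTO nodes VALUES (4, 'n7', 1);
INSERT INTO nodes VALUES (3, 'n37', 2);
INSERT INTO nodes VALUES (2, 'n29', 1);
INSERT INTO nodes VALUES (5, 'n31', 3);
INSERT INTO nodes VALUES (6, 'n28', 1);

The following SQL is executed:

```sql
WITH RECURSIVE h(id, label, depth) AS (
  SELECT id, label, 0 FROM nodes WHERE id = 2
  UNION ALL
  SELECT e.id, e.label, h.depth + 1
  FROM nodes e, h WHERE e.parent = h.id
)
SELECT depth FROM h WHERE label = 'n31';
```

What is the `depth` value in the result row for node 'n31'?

2

Base: id=2 (n29) at depth 0.
Iteration 1: rows with parent in {2} -> n37 (id 3, depth 1), n21 (id 8, depth 1).
Iteration 2: rows with parent in {3,8} -> n31 (id 5, depth 2).
Iteration 3: no rows with parent in {5}; recursion stops.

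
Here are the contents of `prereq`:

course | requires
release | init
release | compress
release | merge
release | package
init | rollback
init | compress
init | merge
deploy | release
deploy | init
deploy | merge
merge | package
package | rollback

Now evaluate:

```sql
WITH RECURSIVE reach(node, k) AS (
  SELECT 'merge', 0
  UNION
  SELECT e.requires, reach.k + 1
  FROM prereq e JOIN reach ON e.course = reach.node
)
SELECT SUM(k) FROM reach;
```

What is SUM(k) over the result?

Base: (merge, k=0).
Iteration 1: edges from {merge} -> (package, k=1).
Iteration 2: edges from {package} -> (rollback, k=2).
Iteration 3: no outgoing edges from {rollback}; recursion stops.
SUM(k) = 0 + 1 + 2 = 3.

3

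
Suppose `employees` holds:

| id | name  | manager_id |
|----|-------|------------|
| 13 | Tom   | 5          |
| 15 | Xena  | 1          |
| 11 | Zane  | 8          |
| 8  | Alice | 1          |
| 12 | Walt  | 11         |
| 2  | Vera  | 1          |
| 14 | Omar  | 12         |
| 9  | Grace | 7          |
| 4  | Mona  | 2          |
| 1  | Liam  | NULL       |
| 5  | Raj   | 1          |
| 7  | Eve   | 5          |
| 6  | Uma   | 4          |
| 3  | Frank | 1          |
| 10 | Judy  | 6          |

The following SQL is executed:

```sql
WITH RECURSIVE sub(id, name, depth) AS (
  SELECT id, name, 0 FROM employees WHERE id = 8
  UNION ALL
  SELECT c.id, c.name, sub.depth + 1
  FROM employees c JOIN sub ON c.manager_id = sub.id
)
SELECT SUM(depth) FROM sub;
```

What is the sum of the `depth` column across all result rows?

6

Base: id=8 (Alice) at depth 0.
Iteration 1: rows with manager_id in {8} -> Zane (id 11, depth 1).
Iteration 2: rows with manager_id in {11} -> Walt (id 12, depth 2).
Iteration 3: rows with manager_id in {12} -> Omar (id 14, depth 3).
Iteration 4: no rows with manager_id in {14}; recursion stops.
SUM(depth) = 0 + 1 + 2 + 3 = 6.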